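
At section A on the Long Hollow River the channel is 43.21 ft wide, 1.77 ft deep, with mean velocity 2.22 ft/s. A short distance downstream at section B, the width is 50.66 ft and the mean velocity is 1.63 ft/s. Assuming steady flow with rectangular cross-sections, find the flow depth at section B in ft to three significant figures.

Q = A₁V₁ = (43.21×1.77) × 2.22 = 169.8 ft³/s
d₂ = Q/(b₂ V₂) = 169.8/(50.66×1.63) = 2.056 ft

2.06 ft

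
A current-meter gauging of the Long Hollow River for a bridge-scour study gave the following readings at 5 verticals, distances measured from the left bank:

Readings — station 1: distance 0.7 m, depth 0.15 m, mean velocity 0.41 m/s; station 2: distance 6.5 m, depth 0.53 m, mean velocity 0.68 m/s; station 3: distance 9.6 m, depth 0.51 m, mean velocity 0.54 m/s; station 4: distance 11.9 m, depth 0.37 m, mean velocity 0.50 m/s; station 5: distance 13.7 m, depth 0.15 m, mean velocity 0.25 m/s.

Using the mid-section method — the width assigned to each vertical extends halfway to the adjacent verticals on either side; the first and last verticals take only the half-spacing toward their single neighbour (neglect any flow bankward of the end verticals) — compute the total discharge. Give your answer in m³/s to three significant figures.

2.94 m³/s

w_1 = (6.5 − 0.7)/2 = 2.9 m; q_1 = 0.41 × 0.15 × 2.9 = 0.1784 m³/s
w_2 = (9.6 − 0.7)/2 = 4.45 m; q_2 = 0.68 × 0.53 × 4.45 = 1.604 m³/s
w_3 = (11.9 − 6.5)/2 = 2.7 m; q_3 = 0.54 × 0.51 × 2.7 = 0.7436 m³/s
w_4 = (13.7 − 9.6)/2 = 2.05 m; q_4 = 0.50 × 0.37 × 2.05 = 0.3793 m³/s
w_5 = (13.7 − 11.9)/2 = 0.9 m; q_5 = 0.25 × 0.15 × 0.9 = 0.03375 m³/s
Q = Σ qᵢ = 2.939 m³/s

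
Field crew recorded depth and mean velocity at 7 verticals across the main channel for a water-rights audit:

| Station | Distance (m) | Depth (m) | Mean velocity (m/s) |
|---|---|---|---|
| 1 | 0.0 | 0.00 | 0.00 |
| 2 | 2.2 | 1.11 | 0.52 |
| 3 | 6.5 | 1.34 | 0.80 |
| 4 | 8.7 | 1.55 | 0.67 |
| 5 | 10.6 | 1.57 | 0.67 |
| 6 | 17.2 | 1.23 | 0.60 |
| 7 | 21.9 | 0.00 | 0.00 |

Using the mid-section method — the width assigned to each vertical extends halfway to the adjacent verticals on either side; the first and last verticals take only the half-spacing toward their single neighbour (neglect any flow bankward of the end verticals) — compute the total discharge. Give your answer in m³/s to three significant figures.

16.1 m³/s

w_2 = (6.5 − 0.0)/2 = 3.25 m; q_2 = 0.52 × 1.11 × 3.25 = 1.876 m³/s
w_3 = (8.7 − 2.2)/2 = 3.25 m; q_3 = 0.80 × 1.34 × 3.25 = 3.484 m³/s
w_4 = (10.6 − 6.5)/2 = 2.05 m; q_4 = 0.67 × 1.55 × 2.05 = 2.129 m³/s
w_5 = (17.2 − 8.7)/2 = 4.25 m; q_5 = 0.67 × 1.57 × 4.25 = 4.471 m³/s
w_6 = (21.9 − 10.6)/2 = 5.65 m; q_6 = 0.60 × 1.23 × 5.65 = 4.170 m³/s
Stations 1, 7 contribute zero (depth or velocity is 0).
Q = Σ qᵢ = 16.13 m³/s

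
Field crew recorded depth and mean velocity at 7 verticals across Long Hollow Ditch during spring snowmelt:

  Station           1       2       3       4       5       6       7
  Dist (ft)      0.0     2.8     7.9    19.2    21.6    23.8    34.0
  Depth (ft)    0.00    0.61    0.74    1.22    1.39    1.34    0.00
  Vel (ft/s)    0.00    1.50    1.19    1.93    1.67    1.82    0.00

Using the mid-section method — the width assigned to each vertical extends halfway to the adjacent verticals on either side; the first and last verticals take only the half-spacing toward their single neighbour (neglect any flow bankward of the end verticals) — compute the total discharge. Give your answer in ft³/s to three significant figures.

w_2 = (7.9 − 0.0)/2 = 3.95 ft; q_2 = 1.50 × 0.61 × 3.95 = 3.614 ft³/s
w_3 = (19.2 − 2.8)/2 = 8.2 ft; q_3 = 1.19 × 0.74 × 8.2 = 7.221 ft³/s
w_4 = (21.6 − 7.9)/2 = 6.85 ft; q_4 = 1.93 × 1.22 × 6.85 = 16.13 ft³/s
w_5 = (23.8 − 19.2)/2 = 2.3 ft; q_5 = 1.67 × 1.39 × 2.3 = 5.339 ft³/s
w_6 = (34.0 − 21.6)/2 = 6.2 ft; q_6 = 1.82 × 1.34 × 6.2 = 15.12 ft³/s
Stations 1, 7 contribute zero (depth or velocity is 0).
Q = Σ qᵢ = 47.42 ft³/s

47.4 ft³/s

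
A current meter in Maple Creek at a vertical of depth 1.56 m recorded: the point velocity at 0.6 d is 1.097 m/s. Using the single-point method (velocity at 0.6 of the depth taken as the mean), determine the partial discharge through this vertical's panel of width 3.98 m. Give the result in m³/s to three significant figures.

v̄ = v₀.₆ = 1.097 m/s
q = v̄ × d × w = 1.097 × 1.56 × 3.98 = 6.811 m³/s

6.81 m³/s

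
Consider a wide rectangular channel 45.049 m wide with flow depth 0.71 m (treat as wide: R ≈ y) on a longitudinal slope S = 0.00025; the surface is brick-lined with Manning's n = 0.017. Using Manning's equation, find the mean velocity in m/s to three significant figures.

0.740 m/s

A = b·y = 45.049 × 0.71 = 31.98 m²
Wide channel: R ≈ y = 0.71 m
Q = (1/n)·A·R^(2/3)·S^(1/2) = (1/0.017) × 31.98 × 0.7100^(2/3) × 0.00025^(1/2) = 23.68 m³/s
V = Q/A = 23.68/31.98 = 0.7402 m/s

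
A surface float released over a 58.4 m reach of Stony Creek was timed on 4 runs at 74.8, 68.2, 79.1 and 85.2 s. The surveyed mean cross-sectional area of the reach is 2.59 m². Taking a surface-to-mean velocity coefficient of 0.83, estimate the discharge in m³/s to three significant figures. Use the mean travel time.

1.63 m³/s

t̄ = (74.8 + 68.2 + 79.1 + 85.2) / 4 = 76.825 s
v_surface = L / t̄ = 58.4 / 76.825 = 0.7602 m/s
v_mean = 0.83 × 0.7602 = 0.6309 m/s
Q = A × v_mean = 2.59 × 0.6309 = 1.634 m³/s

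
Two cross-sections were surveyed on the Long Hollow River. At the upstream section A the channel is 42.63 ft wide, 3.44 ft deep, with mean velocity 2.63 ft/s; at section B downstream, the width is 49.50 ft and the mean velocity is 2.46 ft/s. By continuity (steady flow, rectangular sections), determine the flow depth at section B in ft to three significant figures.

Q = A₁V₁ = (42.63×3.44) × 2.63 = 385.7 ft³/s
d₂ = Q/(b₂ V₂) = 385.7/(49.50×2.46) = 3.167 ft

3.17 ft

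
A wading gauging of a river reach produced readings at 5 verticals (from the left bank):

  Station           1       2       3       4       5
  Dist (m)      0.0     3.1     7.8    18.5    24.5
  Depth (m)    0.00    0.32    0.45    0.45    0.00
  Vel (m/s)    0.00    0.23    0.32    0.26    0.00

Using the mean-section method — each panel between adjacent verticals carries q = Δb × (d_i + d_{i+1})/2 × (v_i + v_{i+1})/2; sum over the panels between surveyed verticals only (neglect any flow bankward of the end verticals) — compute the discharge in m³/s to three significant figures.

2.13 m³/s

Panel 1-2: Δb = 3.1 m, d̄ = (0.00+0.32)/2 = 0.16, v̄ = (0.00+0.23)/2 = 0.115 → q = 3.1×0.16×0.115 = 0.05704 m³/s
Panel 2-3: Δb = 4.7 m, d̄ = (0.32+0.45)/2 = 0.385, v̄ = (0.23+0.32)/2 = 0.275 → q = 4.7×0.385×0.275 = 0.4976 m³/s
Panel 3-4: Δb = 10.7 m, d̄ = (0.45+0.45)/2 = 0.45, v̄ = (0.32+0.26)/2 = 0.29 → q = 10.7×0.45×0.29 = 1.396 m³/s
Panel 4-5: Δb = 6 m, d̄ = (0.45+0.00)/2 = 0.225, v̄ = (0.26+0.00)/2 = 0.13 → q = 6×0.225×0.13 = 0.1755 m³/s
Q = Σ q = 2.127 m³/s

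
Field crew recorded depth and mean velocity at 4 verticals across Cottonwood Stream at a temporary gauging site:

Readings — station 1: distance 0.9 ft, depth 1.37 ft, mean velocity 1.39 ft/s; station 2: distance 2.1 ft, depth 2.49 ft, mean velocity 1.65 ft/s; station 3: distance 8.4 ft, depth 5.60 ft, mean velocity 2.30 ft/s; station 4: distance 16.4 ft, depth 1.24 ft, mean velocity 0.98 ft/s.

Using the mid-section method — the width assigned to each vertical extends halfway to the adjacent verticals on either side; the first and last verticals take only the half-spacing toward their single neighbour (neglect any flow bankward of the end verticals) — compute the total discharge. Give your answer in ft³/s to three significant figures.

w_1 = (2.1 − 0.9)/2 = 0.6 ft; q_1 = 1.39 × 1.37 × 0.6 = 1.143 ft³/s
w_2 = (8.4 − 0.9)/2 = 3.75 ft; q_2 = 1.65 × 2.49 × 3.75 = 15.41 ft³/s
w_3 = (16.4 − 2.1)/2 = 7.15 ft; q_3 = 2.30 × 5.60 × 7.15 = 92.09 ft³/s
w_4 = (16.4 − 8.4)/2 = 4 ft; q_4 = 0.98 × 1.24 × 4 = 4.861 ft³/s
Q = Σ qᵢ = 113.5 ft³/s

114 ft³/s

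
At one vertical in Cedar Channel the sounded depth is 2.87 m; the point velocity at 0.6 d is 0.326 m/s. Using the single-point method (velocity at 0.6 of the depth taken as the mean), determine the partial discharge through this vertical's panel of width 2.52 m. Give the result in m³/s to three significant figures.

v̄ = v₀.₆ = 0.326 m/s
q = v̄ × d × w = 0.3260 × 2.87 × 2.52 = 2.358 m³/s

2.36 m³/s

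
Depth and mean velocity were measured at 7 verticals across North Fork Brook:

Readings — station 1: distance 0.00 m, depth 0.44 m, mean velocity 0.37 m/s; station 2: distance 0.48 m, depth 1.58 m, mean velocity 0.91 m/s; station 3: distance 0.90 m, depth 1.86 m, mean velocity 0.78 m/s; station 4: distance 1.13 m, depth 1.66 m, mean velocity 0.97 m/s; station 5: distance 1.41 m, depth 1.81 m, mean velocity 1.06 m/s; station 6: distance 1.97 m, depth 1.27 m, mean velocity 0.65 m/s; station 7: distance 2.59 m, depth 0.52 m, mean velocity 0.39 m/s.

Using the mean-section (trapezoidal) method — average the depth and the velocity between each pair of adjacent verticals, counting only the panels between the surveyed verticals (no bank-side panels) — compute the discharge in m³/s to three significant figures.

Panel 1-2: Δb = 0.48 m, d̄ = (0.44+1.58)/2 = 1.01, v̄ = (0.37+0.91)/2 = 0.64 → q = 0.48×1.01×0.64 = 0.3103 m³/s
Panel 2-3: Δb = 0.42 m, d̄ = (1.58+1.86)/2 = 1.72, v̄ = (0.91+0.78)/2 = 0.845 → q = 0.42×1.72×0.845 = 0.6104 m³/s
Panel 3-4: Δb = 0.23 m, d̄ = (1.86+1.66)/2 = 1.76, v̄ = (0.78+0.97)/2 = 0.875 → q = 0.23×1.76×0.875 = 0.3542 m³/s
Panel 4-5: Δb = 0.28 m, d̄ = (1.66+1.81)/2 = 1.735, v̄ = (0.97+1.06)/2 = 1.015 → q = 0.28×1.735×1.015 = 0.4931 m³/s
Panel 5-6: Δb = 0.56 m, d̄ = (1.81+1.27)/2 = 1.54, v̄ = (1.06+0.65)/2 = 0.855 → q = 0.56×1.54×0.855 = 0.7374 m³/s
Panel 6-7: Δb = 0.62 m, d̄ = (1.27+0.52)/2 = 0.895, v̄ = (0.65+0.39)/2 = 0.52 → q = 0.62×0.895×0.52 = 0.2885 m³/s
Q = Σ q = 2.794 m³/s

2.79 m³/s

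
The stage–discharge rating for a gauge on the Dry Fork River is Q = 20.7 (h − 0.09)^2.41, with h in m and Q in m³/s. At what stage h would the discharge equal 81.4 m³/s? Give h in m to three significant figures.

h − h₀ = (Q/C)^(1/b) = (81.4/20.7)^(1/2.41) = 1.765 m
h = 0.09 + 1.765 = 1.855 m

1.85 m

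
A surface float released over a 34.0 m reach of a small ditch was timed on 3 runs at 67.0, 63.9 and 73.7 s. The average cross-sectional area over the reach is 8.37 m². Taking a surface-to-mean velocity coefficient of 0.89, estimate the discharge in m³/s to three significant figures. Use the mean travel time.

t̄ = (67.0 + 63.9 + 73.7) / 3 = 68.2 s
v_surface = L / t̄ = 34.0 / 68.2 = 0.4985 m/s
v_mean = 0.89 × 0.4985 = 0.4437 m/s
Q = A × v_mean = 8.37 × 0.4437 = 3.714 m³/s

3.71 m³/s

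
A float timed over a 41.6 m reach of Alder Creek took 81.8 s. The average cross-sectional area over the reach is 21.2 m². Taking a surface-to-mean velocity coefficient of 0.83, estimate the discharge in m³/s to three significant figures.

v_surface = L / t̄ = 41.6 / 81.8 = 0.5086 m/s
v_mean = 0.83 × 0.5086 = 0.4221 m/s
Q = A × v_mean = 21.2 × 0.4221 = 8.949 m³/s

8.95 m³/s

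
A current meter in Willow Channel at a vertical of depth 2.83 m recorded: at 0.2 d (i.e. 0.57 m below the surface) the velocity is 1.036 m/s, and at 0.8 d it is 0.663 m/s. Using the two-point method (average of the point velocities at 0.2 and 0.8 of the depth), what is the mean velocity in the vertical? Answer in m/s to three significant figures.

v̄ = (1.036 + 0.663) / 2 = 0.8495 m/s

0.850 m/s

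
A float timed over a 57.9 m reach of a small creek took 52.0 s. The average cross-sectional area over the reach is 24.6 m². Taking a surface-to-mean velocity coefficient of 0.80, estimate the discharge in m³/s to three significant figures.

21.9 m³/s

v_surface = L / t̄ = 57.9 / 52 = 1.113 m/s
v_mean = 0.80 × 1.113 = 0.8908 m/s
Q = A × v_mean = 24.6 × 0.8908 = 21.91 m³/s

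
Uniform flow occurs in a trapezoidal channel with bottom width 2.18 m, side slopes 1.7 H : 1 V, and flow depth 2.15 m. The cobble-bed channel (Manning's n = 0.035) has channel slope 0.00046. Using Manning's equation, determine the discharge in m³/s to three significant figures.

8.57 m³/s

A = (b + z·y)·y = (2.18 + 1.7×2.15)×2.15 = 12.55 m²
P = b + 2y√(1+z²) = 2.18 + 2×2.15×√(1+1.7²) = 10.66 m
R = A/P = 12.55/10.66 = 1.177 m
Q = (1/n)·A·R^(2/3)·S^(1/2) = (1/0.035) × 12.55 × 1.177^(2/3) × 0.00046^(1/2) = 8.569 m³/s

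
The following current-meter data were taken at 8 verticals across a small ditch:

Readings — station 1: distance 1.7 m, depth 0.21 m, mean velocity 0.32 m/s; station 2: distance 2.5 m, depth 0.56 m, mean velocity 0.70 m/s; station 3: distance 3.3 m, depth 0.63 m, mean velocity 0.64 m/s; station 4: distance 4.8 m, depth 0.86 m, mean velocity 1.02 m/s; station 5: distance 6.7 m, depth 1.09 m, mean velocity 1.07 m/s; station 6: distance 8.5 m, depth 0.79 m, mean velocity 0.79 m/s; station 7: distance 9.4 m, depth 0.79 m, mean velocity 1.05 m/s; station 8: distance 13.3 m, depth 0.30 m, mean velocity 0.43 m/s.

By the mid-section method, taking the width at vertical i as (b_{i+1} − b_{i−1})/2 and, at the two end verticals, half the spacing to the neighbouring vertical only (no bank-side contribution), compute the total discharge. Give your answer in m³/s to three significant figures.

7.54 m³/s

w_1 = (2.5 − 1.7)/2 = 0.4 m; q_1 = 0.32 × 0.21 × 0.4 = 0.02688 m³/s
w_2 = (3.3 − 1.7)/2 = 0.8 m; q_2 = 0.70 × 0.56 × 0.8 = 0.3136 m³/s
w_3 = (4.8 − 2.5)/2 = 1.15 m; q_3 = 0.64 × 0.63 × 1.15 = 0.4637 m³/s
w_4 = (6.7 − 3.3)/2 = 1.7 m; q_4 = 1.02 × 0.86 × 1.7 = 1.491 m³/s
w_5 = (8.5 − 4.8)/2 = 1.85 m; q_5 = 1.07 × 1.09 × 1.85 = 2.158 m³/s
w_6 = (9.4 − 6.7)/2 = 1.35 m; q_6 = 0.79 × 0.79 × 1.35 = 0.8425 m³/s
w_7 = (13.3 − 8.5)/2 = 2.4 m; q_7 = 1.05 × 0.79 × 2.4 = 1.991 m³/s
w_8 = (13.3 − 9.4)/2 = 1.95 m; q_8 = 0.43 × 0.30 × 1.95 = 0.2516 m³/s
Q = Σ qᵢ = 7.538 m³/s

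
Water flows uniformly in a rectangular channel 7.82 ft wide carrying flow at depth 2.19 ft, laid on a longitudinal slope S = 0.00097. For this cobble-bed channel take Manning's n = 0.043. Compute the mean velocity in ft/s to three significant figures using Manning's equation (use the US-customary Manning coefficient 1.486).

1.35 ft/s

A = b·y = 7.82 × 2.19 = 17.13 ft²
P = b + 2y = 7.82 + 2×2.19 = 12.20 ft
R = A/P = 17.13/12.20 = 1.404 ft
Q = (1.486/n)·A·R^(2/3)·S^(1/2) = (1.486/0.043) × 17.13 × 1.404^(2/3) × 0.00097^(1/2) = 23.11 ft³/s
V = Q/A = 23.11/17.13 = 1.349 ft/s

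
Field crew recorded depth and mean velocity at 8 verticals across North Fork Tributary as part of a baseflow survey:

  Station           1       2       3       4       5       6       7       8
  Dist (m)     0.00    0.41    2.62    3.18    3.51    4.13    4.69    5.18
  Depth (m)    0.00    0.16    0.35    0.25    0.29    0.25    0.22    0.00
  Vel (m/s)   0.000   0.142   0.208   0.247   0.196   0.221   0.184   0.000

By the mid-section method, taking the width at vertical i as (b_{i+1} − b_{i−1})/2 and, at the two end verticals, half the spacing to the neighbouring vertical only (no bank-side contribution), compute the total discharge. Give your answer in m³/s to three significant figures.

0.239 m³/s

w_2 = (2.62 − 0.00)/2 = 1.31 m; q_2 = 0.142 × 0.16 × 1.31 = 0.02976 m³/s
w_3 = (3.18 − 0.41)/2 = 1.385 m; q_3 = 0.208 × 0.35 × 1.385 = 0.1008 m³/s
w_4 = (3.51 − 2.62)/2 = 0.445 m; q_4 = 0.247 × 0.25 × 0.445 = 0.02748 m³/s
w_5 = (4.13 − 3.18)/2 = 0.475 m; q_5 = 0.196 × 0.29 × 0.475 = 0.02700 m³/s
w_6 = (4.69 − 3.51)/2 = 0.59 m; q_6 = 0.221 × 0.25 × 0.59 = 0.03260 m³/s
w_7 = (5.18 − 4.13)/2 = 0.525 m; q_7 = 0.184 × 0.22 × 0.525 = 0.02125 m³/s
Stations 1, 8 contribute zero (depth or velocity is 0).
Q = Σ qᵢ = 0.2389 m³/s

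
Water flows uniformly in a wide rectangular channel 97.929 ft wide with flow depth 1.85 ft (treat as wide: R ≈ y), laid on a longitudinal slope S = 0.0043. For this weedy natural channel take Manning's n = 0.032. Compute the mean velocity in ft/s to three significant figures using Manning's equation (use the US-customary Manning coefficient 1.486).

4.59 ft/s

A = b·y = 97.929 × 1.85 = 181.2 ft²
Wide channel: R ≈ y = 1.85 ft
Q = (1.486/n)·A·R^(2/3)·S^(1/2) = (1.486/0.032) × 181.2 × 1.850^(2/3) × 0.0043^(1/2) = 831.4 ft³/s
V = Q/A = 831.4/181.2 = 4.589 ft/s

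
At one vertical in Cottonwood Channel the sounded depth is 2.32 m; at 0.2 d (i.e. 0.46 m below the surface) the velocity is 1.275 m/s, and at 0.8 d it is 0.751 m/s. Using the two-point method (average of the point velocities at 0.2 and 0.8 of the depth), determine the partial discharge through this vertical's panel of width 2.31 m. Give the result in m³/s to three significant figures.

5.43 m³/s

v̄ = (1.275 + 0.751) / 2 = 1.013 m/s
q = v̄ × d × w = 1.013 × 2.32 × 2.31 = 5.429 m³/s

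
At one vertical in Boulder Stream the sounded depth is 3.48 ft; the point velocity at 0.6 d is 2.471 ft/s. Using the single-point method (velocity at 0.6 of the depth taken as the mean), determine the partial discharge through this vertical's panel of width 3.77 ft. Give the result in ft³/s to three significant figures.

v̄ = v₀.₆ = 2.471 ft/s
q = v̄ × d × w = 2.471 × 3.48 × 3.77 = 32.42 ft³/s

32.4 ft³/s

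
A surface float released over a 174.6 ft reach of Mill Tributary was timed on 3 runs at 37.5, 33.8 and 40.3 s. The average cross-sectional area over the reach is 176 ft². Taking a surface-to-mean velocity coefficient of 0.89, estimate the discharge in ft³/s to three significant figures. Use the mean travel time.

t̄ = (37.5 + 33.8 + 40.3) / 3 = 37.2 s
v_surface = L / t̄ = 174.6 / 37.2 = 4.694 ft/s
v_mean = 0.89 × 4.694 = 4.177 ft/s
Q = A × v_mean = 176 × 4.177 = 735.2 ft³/s

735 ft³/s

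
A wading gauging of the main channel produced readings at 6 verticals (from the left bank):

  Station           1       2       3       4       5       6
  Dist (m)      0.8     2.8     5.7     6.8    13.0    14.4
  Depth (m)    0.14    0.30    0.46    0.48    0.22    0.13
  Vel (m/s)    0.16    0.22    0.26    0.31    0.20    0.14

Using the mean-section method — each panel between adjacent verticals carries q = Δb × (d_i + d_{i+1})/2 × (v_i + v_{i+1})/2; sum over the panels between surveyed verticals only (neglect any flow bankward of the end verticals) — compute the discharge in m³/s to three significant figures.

1.09 m³/s

Panel 1-2: Δb = 2 m, d̄ = (0.14+0.30)/2 = 0.22, v̄ = (0.16+0.22)/2 = 0.19 → q = 2×0.22×0.19 = 0.08360 m³/s
Panel 2-3: Δb = 2.9 m, d̄ = (0.30+0.46)/2 = 0.38, v̄ = (0.22+0.26)/2 = 0.24 → q = 2.9×0.38×0.24 = 0.2645 m³/s
Panel 3-4: Δb = 1.1 m, d̄ = (0.46+0.48)/2 = 0.47, v̄ = (0.26+0.31)/2 = 0.285 → q = 1.1×0.47×0.285 = 0.1473 m³/s
Panel 4-5: Δb = 6.2 m, d̄ = (0.48+0.22)/2 = 0.35, v̄ = (0.31+0.20)/2 = 0.255 → q = 6.2×0.35×0.255 = 0.5534 m³/s
Panel 5-6: Δb = 1.4 m, d̄ = (0.22+0.13)/2 = 0.175, v̄ = (0.20+0.14)/2 = 0.17 → q = 1.4×0.175×0.17 = 0.04165 m³/s
Q = Σ q = 1.090 m³/s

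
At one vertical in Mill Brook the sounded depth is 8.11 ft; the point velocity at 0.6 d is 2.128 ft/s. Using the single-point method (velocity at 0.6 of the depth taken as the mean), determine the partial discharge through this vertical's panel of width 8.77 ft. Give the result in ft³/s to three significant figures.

v̄ = v₀.₆ = 2.128 ft/s
q = v̄ × d × w = 2.128 × 8.11 × 8.77 = 151.4 ft³/s

151 ft³/s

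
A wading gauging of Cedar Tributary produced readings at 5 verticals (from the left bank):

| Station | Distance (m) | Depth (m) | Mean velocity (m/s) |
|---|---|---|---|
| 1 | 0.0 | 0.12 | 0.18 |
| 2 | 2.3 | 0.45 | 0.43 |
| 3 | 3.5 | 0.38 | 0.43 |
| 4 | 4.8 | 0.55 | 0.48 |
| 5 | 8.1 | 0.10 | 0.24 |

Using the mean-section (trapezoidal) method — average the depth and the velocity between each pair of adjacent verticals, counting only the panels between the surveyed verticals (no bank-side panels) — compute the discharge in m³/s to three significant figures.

Panel 1-2: Δb = 2.3 m, d̄ = (0.12+0.45)/2 = 0.285, v̄ = (0.18+0.43)/2 = 0.305 → q = 2.3×0.285×0.305 = 0.1999 m³/s
Panel 2-3: Δb = 1.2 m, d̄ = (0.45+0.38)/2 = 0.415, v̄ = (0.43+0.43)/2 = 0.43 → q = 1.2×0.415×0.43 = 0.2141 m³/s
Panel 3-4: Δb = 1.3 m, d̄ = (0.38+0.55)/2 = 0.465, v̄ = (0.43+0.48)/2 = 0.455 → q = 1.3×0.465×0.455 = 0.2750 m³/s
Panel 4-5: Δb = 3.3 m, d̄ = (0.55+0.10)/2 = 0.325, v̄ = (0.48+0.24)/2 = 0.36 → q = 3.3×0.325×0.36 = 0.3861 m³/s
Q = Σ q = 1.075 m³/s

1.08 m³/s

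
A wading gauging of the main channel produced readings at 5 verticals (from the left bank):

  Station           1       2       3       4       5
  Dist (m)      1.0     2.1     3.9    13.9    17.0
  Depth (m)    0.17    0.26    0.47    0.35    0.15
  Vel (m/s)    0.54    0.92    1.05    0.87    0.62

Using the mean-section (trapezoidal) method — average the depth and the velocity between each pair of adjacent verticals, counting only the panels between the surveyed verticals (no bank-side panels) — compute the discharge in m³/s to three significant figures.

Panel 1-2: Δb = 1.1 m, d̄ = (0.17+0.26)/2 = 0.215, v̄ = (0.54+0.92)/2 = 0.73 → q = 1.1×0.215×0.73 = 0.1726 m³/s
Panel 2-3: Δb = 1.8 m, d̄ = (0.26+0.47)/2 = 0.365, v̄ = (0.92+1.05)/2 = 0.985 → q = 1.8×0.365×0.985 = 0.6471 m³/s
Panel 3-4: Δb = 10 m, d̄ = (0.47+0.35)/2 = 0.41, v̄ = (1.05+0.87)/2 = 0.96 → q = 10×0.41×0.96 = 3.936 m³/s
Panel 4-5: Δb = 3.1 m, d̄ = (0.35+0.15)/2 = 0.25, v̄ = (0.87+0.62)/2 = 0.745 → q = 3.1×0.25×0.745 = 0.5774 m³/s
Q = Σ q = 5.333 m³/s

5.33 m³/s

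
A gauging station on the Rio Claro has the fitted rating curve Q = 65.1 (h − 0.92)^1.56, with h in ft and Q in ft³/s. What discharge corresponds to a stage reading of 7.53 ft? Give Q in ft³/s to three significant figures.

Q = 65.1 × (7.53 − 0.92)^1.56 = 65.1 × 6.61^1.56 = 1239 ft³/s

1240 ft³/s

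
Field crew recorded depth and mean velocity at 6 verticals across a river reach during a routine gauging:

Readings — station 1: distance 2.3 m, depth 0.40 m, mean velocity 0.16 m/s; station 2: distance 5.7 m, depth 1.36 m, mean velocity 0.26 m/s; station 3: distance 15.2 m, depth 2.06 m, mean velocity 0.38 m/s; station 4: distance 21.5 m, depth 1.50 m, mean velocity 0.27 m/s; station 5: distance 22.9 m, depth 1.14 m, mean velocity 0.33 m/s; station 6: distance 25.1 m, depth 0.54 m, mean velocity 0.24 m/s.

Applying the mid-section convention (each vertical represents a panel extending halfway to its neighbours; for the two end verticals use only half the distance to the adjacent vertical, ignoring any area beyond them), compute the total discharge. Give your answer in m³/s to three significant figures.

11.0 m³/s

w_1 = (5.7 − 2.3)/2 = 1.7 m; q_1 = 0.16 × 0.40 × 1.7 = 0.1088 m³/s
w_2 = (15.2 − 2.3)/2 = 6.45 m; q_2 = 0.26 × 1.36 × 6.45 = 2.281 m³/s
w_3 = (21.5 − 5.7)/2 = 7.9 m; q_3 = 0.38 × 2.06 × 7.9 = 6.184 m³/s
w_4 = (22.9 − 15.2)/2 = 3.85 m; q_4 = 0.27 × 1.50 × 3.85 = 1.559 m³/s
w_5 = (25.1 − 21.5)/2 = 1.8 m; q_5 = 0.33 × 1.14 × 1.8 = 0.6772 m³/s
w_6 = (25.1 − 22.9)/2 = 1.1 m; q_6 = 0.24 × 0.54 × 1.1 = 0.1426 m³/s
Q = Σ qᵢ = 10.95 m³/s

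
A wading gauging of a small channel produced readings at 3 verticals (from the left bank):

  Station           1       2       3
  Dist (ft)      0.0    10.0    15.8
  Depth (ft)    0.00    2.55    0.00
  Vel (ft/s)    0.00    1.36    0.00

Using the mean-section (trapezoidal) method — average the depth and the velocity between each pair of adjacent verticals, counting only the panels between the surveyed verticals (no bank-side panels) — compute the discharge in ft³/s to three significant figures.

Panel 1-2: Δb = 10 ft, d̄ = (0.00+2.55)/2 = 1.275, v̄ = (0.00+1.36)/2 = 0.68 → q = 10×1.275×0.68 = 8.670 ft³/s
Panel 2-3: Δb = 5.8 ft, d̄ = (2.55+0.00)/2 = 1.275, v̄ = (1.36+0.00)/2 = 0.68 → q = 5.8×1.275×0.68 = 5.029 ft³/s
Q = Σ q = 13.70 ft³/s

13.7 ft³/s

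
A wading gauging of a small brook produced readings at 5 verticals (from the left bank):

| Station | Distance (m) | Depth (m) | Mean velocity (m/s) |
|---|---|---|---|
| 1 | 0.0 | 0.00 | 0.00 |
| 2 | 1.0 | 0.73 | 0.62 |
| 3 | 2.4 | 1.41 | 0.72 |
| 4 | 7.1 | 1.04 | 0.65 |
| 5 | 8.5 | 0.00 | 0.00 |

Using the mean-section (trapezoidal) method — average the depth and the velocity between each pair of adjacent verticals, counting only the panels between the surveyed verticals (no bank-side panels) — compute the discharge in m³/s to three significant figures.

5.30 m³/s

Panel 1-2: Δb = 1 m, d̄ = (0.00+0.73)/2 = 0.365, v̄ = (0.00+0.62)/2 = 0.31 → q = 1×0.365×0.31 = 0.1132 m³/s
Panel 2-3: Δb = 1.4 m, d̄ = (0.73+1.41)/2 = 1.07, v̄ = (0.62+0.72)/2 = 0.67 → q = 1.4×1.07×0.67 = 1.004 m³/s
Panel 3-4: Δb = 4.7 m, d̄ = (1.41+1.04)/2 = 1.225, v̄ = (0.72+0.65)/2 = 0.685 → q = 4.7×1.225×0.685 = 3.944 m³/s
Panel 4-5: Δb = 1.4 m, d̄ = (1.04+0.00)/2 = 0.52, v̄ = (0.65+0.00)/2 = 0.325 → q = 1.4×0.52×0.325 = 0.2366 m³/s
Q = Σ q = 5.297 m³/s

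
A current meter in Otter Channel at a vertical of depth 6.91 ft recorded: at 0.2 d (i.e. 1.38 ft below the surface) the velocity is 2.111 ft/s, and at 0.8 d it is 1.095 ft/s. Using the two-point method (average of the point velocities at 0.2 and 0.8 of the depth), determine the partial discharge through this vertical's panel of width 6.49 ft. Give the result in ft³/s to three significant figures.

v̄ = (2.111 + 1.095) / 2 = 1.603 ft/s
q = v̄ × d × w = 1.603 × 6.91 × 6.49 = 71.89 ft³/s

71.9 ft³/s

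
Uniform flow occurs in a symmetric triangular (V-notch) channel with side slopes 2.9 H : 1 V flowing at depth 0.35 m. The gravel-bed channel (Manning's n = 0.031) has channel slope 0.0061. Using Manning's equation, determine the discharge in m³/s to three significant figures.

0.270 m³/s

A = z·y² = 2.9×0.35² = 0.3553 m²
P = 2y√(1+z²) = 2×0.35×√(1+2.9²) = 2.147 m
R = A/P = 0.3553/2.147 = 0.1654 m
Q = (1/n)·A·R^(2/3)·S^(1/2) = (1/0.031) × 0.3553 × 0.1654^(2/3) × 0.0061^(1/2) = 0.2697 m³/s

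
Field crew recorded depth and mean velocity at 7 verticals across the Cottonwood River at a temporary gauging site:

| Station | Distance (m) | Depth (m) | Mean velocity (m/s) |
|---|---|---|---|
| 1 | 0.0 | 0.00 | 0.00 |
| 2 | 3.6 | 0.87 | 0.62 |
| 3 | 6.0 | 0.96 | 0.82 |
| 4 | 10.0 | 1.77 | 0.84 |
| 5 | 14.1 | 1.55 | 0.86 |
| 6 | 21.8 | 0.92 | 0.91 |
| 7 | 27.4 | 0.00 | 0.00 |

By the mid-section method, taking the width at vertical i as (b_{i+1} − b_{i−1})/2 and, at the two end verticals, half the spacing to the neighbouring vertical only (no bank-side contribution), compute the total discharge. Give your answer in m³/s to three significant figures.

23.6 m³/s

w_2 = (6.0 − 0.0)/2 = 3 m; q_2 = 0.62 × 0.87 × 3 = 1.618 m³/s
w_3 = (10.0 − 3.6)/2 = 3.2 m; q_3 = 0.82 × 0.96 × 3.2 = 2.519 m³/s
w_4 = (14.1 − 6.0)/2 = 4.05 m; q_4 = 0.84 × 1.77 × 4.05 = 6.022 m³/s
w_5 = (21.8 − 10.0)/2 = 5.9 m; q_5 = 0.86 × 1.55 × 5.9 = 7.865 m³/s
w_6 = (27.4 − 14.1)/2 = 6.65 m; q_6 = 0.91 × 0.92 × 6.65 = 5.567 m³/s
Stations 1, 7 contribute zero (depth or velocity is 0).
Q = Σ qᵢ = 23.59 m³/s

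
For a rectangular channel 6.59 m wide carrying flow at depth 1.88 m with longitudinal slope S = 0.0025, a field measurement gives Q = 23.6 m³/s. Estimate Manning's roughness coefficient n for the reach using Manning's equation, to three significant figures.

0.0296

A = b·y = 6.59 × 1.88 = 12.39 m²
P = b + 2y = 6.59 + 2×1.88 = 10.35 m
R = A/P = 12.39/10.35 = 1.197 m
n = (1/Q)·A·R^(2/3)·S^(1/2) = (1/23.6) × 12.39 × 1.127 × 0.05000 = 0.02959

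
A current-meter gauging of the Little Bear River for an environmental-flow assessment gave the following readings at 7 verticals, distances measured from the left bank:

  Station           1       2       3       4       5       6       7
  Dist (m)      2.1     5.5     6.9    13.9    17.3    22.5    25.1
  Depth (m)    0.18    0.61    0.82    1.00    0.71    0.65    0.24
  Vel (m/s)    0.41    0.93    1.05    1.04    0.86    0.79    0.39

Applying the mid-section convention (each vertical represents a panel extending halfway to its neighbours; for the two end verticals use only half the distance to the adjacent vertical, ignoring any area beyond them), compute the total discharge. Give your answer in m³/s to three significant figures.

w_1 = (5.5 − 2.1)/2 = 1.7 m; q_1 = 0.41 × 0.18 × 1.7 = 0.1255 m³/s
w_2 = (6.9 − 2.1)/2 = 2.4 m; q_2 = 0.93 × 0.61 × 2.4 = 1.362 m³/s
w_3 = (13.9 − 5.5)/2 = 4.2 m; q_3 = 1.05 × 0.82 × 4.2 = 3.616 m³/s
w_4 = (17.3 − 6.9)/2 = 5.2 m; q_4 = 1.04 × 1.00 × 5.2 = 5.408 m³/s
w_5 = (22.5 − 13.9)/2 = 4.3 m; q_5 = 0.86 × 0.71 × 4.3 = 2.626 m³/s
w_6 = (25.1 − 17.3)/2 = 3.9 m; q_6 = 0.79 × 0.65 × 3.9 = 2.003 m³/s
w_7 = (25.1 − 22.5)/2 = 1.3 m; q_7 = 0.39 × 0.24 × 1.3 = 0.1217 m³/s
Q = Σ qᵢ = 15.26 m³/s

15.3 m³/s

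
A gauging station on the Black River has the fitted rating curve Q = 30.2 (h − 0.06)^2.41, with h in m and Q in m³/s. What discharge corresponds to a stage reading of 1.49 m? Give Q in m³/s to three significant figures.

Q = 30.2 × (1.49 − 0.06)^2.41 = 30.2 × 1.43^2.41 = 71.51 m³/s

71.5 m³/s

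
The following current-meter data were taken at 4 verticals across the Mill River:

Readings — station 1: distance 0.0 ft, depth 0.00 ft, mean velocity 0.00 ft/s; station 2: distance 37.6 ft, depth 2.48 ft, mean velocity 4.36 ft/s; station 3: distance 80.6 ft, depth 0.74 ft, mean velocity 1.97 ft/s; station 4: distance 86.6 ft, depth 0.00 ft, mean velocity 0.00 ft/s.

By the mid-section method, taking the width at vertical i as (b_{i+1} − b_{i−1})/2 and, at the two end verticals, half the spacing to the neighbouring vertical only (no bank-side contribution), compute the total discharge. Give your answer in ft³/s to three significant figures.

w_2 = (80.6 − 0.0)/2 = 40.3 ft; q_2 = 4.36 × 2.48 × 40.3 = 435.8 ft³/s
w_3 = (86.6 − 37.6)/2 = 24.5 ft; q_3 = 1.97 × 0.74 × 24.5 = 35.72 ft³/s
Stations 1, 4 contribute zero (depth or velocity is 0).
Q = Σ qᵢ = 471.5 ft³/s

471 ft³/s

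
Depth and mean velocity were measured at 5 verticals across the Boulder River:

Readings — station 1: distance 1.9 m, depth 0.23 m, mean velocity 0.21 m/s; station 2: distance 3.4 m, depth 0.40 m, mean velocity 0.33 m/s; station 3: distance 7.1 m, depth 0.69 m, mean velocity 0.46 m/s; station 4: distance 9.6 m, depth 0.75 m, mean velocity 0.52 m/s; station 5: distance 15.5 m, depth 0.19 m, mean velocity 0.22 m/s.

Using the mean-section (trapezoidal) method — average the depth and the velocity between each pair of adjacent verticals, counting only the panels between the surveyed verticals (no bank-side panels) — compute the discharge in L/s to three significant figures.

2830 L/s

Panel 1-2: Δb = 1.5 m, d̄ = (0.23+0.40)/2 = 0.315, v̄ = (0.21+0.33)/2 = 0.27 → q = 1.5×0.315×0.27 = 0.1276 m³/s
Panel 2-3: Δb = 3.7 m, d̄ = (0.40+0.69)/2 = 0.545, v̄ = (0.33+0.46)/2 = 0.395 → q = 3.7×0.545×0.395 = 0.7965 m³/s
Panel 3-4: Δb = 2.5 m, d̄ = (0.69+0.75)/2 = 0.72, v̄ = (0.46+0.52)/2 = 0.49 → q = 2.5×0.72×0.49 = 0.8820 m³/s
Panel 4-5: Δb = 5.9 m, d̄ = (0.75+0.19)/2 = 0.47, v̄ = (0.52+0.22)/2 = 0.37 → q = 5.9×0.47×0.37 = 1.026 m³/s
Q = Σ q = 2.832 m³/s
= 2.832 × 1000 = 2832 L/s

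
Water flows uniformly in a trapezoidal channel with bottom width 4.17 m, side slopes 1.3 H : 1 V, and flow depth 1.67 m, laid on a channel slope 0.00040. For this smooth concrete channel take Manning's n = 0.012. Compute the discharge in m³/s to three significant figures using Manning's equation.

A = (b + z·y)·y = (4.17 + 1.3×1.67)×1.67 = 10.59 m²
P = b + 2y√(1+z²) = 4.17 + 2×1.67×√(1+1.3²) = 9.648 m
R = A/P = 10.59/9.648 = 1.098 m
Q = (1/n)·A·R^(2/3)·S^(1/2) = (1/0.012) × 10.59 × 1.098^(2/3) × 0.00040^(1/2) = 18.78 m³/s

18.8 m³/s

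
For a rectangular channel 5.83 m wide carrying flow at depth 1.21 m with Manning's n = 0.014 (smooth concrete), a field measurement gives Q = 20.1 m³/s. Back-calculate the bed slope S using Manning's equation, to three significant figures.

A = b·y = 5.83 × 1.21 = 7.054 m²
P = b + 2y = 5.83 + 2×1.21 = 8.250 m
R = A/P = 7.054/8.250 = 0.8551 m
S = (Q·n / (1·A·R^(2/3)))² = (20.1×0.014 / (1×7.054×0.9009))² = 0.001961

0.00196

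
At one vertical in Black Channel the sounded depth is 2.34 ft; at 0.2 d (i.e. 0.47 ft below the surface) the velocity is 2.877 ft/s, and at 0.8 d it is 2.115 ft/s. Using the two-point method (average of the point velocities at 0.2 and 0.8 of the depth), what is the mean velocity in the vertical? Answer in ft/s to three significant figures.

v̄ = (2.877 + 2.115) / 2 = 2.496 ft/s

2.50 ft/s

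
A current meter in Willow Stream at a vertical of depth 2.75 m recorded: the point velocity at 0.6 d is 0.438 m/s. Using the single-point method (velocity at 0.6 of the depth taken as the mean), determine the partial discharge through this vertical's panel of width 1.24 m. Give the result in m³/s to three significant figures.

1.49 m³/s

v̄ = v₀.₆ = 0.438 m/s
q = v̄ × d × w = 0.4380 × 2.75 × 1.24 = 1.494 m³/s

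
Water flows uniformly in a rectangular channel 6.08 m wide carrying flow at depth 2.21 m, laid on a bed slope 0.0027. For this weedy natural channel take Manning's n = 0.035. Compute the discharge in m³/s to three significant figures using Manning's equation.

A = b·y = 6.08 × 2.21 = 13.44 m²
P = b + 2y = 6.08 + 2×2.21 = 10.50 m
R = A/P = 13.44/10.50 = 1.280 m
Q = (1/n)·A·R^(2/3)·S^(1/2) = (1/0.035) × 13.44 × 1.280^(2/3) × 0.0027^(1/2) = 23.51 m³/s

23.5 m³/s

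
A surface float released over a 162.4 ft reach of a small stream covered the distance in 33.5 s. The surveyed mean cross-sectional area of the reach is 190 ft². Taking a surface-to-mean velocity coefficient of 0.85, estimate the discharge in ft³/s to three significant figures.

v_surface = L / t̄ = 162.4 / 33.5 = 4.848 ft/s
v_mean = 0.85 × 4.848 = 4.121 ft/s
Q = A × v_mean = 190 × 4.121 = 782.9 ft³/s

783 ft³/s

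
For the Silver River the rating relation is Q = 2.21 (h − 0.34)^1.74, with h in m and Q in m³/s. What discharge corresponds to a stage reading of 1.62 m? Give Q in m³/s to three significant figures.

3.40 m³/s

Q = 2.21 × (1.62 − 0.34)^1.74 = 2.21 × 1.28^1.74 = 3.396 m³/s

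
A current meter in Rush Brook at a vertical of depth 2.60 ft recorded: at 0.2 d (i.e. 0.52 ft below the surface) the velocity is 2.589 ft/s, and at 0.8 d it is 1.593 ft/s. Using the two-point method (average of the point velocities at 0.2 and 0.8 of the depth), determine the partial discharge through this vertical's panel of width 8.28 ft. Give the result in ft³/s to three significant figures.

v̄ = (2.589 + 1.593) / 2 = 2.091 ft/s
q = v̄ × d × w = 2.091 × 2.60 × 8.28 = 45.02 ft³/s

45.0 ft³/s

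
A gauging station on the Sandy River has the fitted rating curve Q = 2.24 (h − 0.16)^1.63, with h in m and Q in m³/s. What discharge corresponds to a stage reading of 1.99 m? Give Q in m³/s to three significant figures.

Q = 2.24 × (1.99 − 0.16)^1.63 = 2.24 × 1.83^1.63 = 5.999 m³/s

6.00 m³/s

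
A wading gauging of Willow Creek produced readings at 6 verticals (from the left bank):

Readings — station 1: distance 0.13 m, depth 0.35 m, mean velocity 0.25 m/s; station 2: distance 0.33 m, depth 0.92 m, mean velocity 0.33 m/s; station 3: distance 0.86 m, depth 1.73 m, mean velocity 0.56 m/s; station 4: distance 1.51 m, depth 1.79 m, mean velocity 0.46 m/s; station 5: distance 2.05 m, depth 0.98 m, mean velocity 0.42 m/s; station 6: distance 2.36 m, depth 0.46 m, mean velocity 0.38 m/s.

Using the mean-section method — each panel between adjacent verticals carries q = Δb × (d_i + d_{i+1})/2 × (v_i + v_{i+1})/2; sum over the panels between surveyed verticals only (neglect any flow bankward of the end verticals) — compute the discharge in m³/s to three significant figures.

1.35 m³/s

Panel 1-2: Δb = 0.2 m, d̄ = (0.35+0.92)/2 = 0.635, v̄ = (0.25+0.33)/2 = 0.29 → q = 0.2×0.635×0.29 = 0.03683 m³/s
Panel 2-3: Δb = 0.53 m, d̄ = (0.92+1.73)/2 = 1.325, v̄ = (0.33+0.56)/2 = 0.445 → q = 0.53×1.325×0.445 = 0.3125 m³/s
Panel 3-4: Δb = 0.65 m, d̄ = (1.73+1.79)/2 = 1.76, v̄ = (0.56+0.46)/2 = 0.51 → q = 0.65×1.76×0.51 = 0.5834 m³/s
Panel 4-5: Δb = 0.54 m, d̄ = (1.79+0.98)/2 = 1.385, v̄ = (0.46+0.42)/2 = 0.44 → q = 0.54×1.385×0.44 = 0.3291 m³/s
Panel 5-6: Δb = 0.31 m, d̄ = (0.98+0.46)/2 = 0.72, v̄ = (0.42+0.38)/2 = 0.4 → q = 0.31×0.72×0.4 = 0.08928 m³/s
Q = Σ q = 1.351 m³/s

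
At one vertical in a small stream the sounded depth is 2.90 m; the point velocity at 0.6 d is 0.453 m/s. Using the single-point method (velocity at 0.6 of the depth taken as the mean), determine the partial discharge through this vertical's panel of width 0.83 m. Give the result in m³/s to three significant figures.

v̄ = v₀.₆ = 0.453 m/s
q = v̄ × d × w = 0.4530 × 2.90 × 0.83 = 1.090 m³/s

1.09 m³/s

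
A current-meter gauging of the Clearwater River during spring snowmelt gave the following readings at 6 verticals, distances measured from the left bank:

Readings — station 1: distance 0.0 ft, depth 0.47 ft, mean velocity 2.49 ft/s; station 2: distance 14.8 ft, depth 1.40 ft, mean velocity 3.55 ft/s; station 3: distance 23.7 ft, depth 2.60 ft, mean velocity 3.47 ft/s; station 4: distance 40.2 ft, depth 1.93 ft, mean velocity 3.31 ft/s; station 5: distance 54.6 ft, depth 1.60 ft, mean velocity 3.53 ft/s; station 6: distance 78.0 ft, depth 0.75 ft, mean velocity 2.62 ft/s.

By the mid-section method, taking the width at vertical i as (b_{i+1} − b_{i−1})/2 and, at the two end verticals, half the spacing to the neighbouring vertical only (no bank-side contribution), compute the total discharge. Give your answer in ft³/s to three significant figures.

w_1 = (14.8 − 0.0)/2 = 7.4 ft; q_1 = 2.49 × 0.47 × 7.4 = 8.660 ft³/s
w_2 = (23.7 − 0.0)/2 = 11.85 ft; q_2 = 3.55 × 1.40 × 11.85 = 58.89 ft³/s
w_3 = (40.2 − 14.8)/2 = 12.7 ft; q_3 = 3.47 × 2.60 × 12.7 = 114.6 ft³/s
w_4 = (54.6 − 23.7)/2 = 15.45 ft; q_4 = 3.31 × 1.93 × 15.45 = 98.70 ft³/s
w_5 = (78.0 − 40.2)/2 = 18.9 ft; q_5 = 3.53 × 1.60 × 18.9 = 106.7 ft³/s
w_6 = (78.0 − 54.6)/2 = 11.7 ft; q_6 = 2.62 × 0.75 × 11.7 = 22.99 ft³/s
Q = Σ qᵢ = 410.6 ft³/s

411 ft³/s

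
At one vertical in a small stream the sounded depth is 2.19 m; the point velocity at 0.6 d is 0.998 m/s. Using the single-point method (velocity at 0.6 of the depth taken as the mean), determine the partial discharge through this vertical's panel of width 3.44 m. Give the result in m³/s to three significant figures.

7.52 m³/s

v̄ = v₀.₆ = 0.998 m/s
q = v̄ × d × w = 0.9980 × 2.19 × 3.44 = 7.519 m³/s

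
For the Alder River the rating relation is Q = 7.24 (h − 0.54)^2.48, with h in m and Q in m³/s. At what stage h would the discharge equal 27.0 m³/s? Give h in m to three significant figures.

h − h₀ = (Q/C)^(1/b) = (27.0/7.24)^(1/2.48) = 1.700 m
h = 0.54 + 1.700 = 2.240 m

2.24 m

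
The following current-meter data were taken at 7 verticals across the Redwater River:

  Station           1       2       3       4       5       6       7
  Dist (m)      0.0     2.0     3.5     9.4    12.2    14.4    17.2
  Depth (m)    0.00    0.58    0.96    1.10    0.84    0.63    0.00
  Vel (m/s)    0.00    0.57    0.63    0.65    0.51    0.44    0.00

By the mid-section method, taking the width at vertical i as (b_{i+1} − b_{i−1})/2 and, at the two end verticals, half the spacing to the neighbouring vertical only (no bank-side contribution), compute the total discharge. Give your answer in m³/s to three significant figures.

w_2 = (3.5 − 0.0)/2 = 1.75 m; q_2 = 0.57 × 0.58 × 1.75 = 0.5786 m³/s
w_3 = (9.4 − 2.0)/2 = 3.7 m; q_3 = 0.63 × 0.96 × 3.7 = 2.238 m³/s
w_4 = (12.2 − 3.5)/2 = 4.35 m; q_4 = 0.65 × 1.10 × 4.35 = 3.110 m³/s
w_5 = (14.4 − 9.4)/2 = 2.5 m; q_5 = 0.51 × 0.84 × 2.5 = 1.071 m³/s
w_6 = (17.2 − 12.2)/2 = 2.5 m; q_6 = 0.44 × 0.63 × 2.5 = 0.6930 m³/s
Stations 1, 7 contribute zero (depth or velocity is 0).
Q = Σ qᵢ = 7.691 m³/s

7.69 m³/s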